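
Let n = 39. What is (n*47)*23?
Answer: 42159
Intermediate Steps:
(n*47)*23 = (39*47)*23 = 1833*23 = 42159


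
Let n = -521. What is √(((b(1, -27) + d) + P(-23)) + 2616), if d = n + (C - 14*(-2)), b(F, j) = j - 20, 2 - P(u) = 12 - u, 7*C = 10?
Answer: √100177/7 ≈ 45.215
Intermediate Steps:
C = 10/7 (C = (⅐)*10 = 10/7 ≈ 1.4286)
P(u) = -10 + u (P(u) = 2 - (12 - u) = 2 + (-12 + u) = -10 + u)
b(F, j) = -20 + j
d = -3441/7 (d = -521 + (10/7 - 14*(-2)) = -521 + (10/7 + 28) = -521 + 206/7 = -3441/7 ≈ -491.57)
√(((b(1, -27) + d) + P(-23)) + 2616) = √((((-20 - 27) - 3441/7) + (-10 - 23)) + 2616) = √(((-47 - 3441/7) - 33) + 2616) = √((-3770/7 - 33) + 2616) = √(-4001/7 + 2616) = √(14311/7) = √100177/7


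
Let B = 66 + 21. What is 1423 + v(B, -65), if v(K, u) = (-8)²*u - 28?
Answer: -2765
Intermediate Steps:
B = 87
v(K, u) = -28 + 64*u (v(K, u) = 64*u - 28 = -28 + 64*u)
1423 + v(B, -65) = 1423 + (-28 + 64*(-65)) = 1423 + (-28 - 4160) = 1423 - 4188 = -2765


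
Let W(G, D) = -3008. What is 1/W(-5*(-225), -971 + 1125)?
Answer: -1/3008 ≈ -0.00033245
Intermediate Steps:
1/W(-5*(-225), -971 + 1125) = 1/(-3008) = -1/3008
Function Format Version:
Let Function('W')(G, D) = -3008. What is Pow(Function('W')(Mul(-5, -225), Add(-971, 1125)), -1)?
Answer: Rational(-1, 3008) ≈ -0.00033245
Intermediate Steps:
Pow(Function('W')(Mul(-5, -225), Add(-971, 1125)), -1) = Pow(-3008, -1) = Rational(-1, 3008)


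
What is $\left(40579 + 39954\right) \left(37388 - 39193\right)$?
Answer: $-145362065$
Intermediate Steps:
$\left(40579 + 39954\right) \left(37388 - 39193\right) = 80533 \left(-1805\right) = -145362065$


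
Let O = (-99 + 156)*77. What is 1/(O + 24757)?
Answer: 1/29146 ≈ 3.4310e-5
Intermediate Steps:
O = 4389 (O = 57*77 = 4389)
1/(O + 24757) = 1/(4389 + 24757) = 1/29146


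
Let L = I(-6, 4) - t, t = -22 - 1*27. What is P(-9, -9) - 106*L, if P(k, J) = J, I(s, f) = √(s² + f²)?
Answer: -5203 - 212*√13 ≈ -5967.4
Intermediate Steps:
I(s, f) = √(f² + s²)
t = -49 (t = -22 - 27 = -49)
L = 49 + 2*√13 (L = √(4² + (-6)²) - 1*(-49) = √(16 + 36) + 49 = √52 + 49 = 2*√13 + 49 = 49 + 2*√13 ≈ 56.211)
P(-9, -9) - 106*L = -9 - 106*(49 + 2*√13) = -9 + (-5194 - 212*√13) = -5203 - 212*√13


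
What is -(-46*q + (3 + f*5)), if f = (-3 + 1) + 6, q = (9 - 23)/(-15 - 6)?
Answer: 23/3 ≈ 7.6667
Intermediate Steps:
q = ⅔ (q = -14/(-21) = -14*(-1/21) = ⅔ ≈ 0.66667)
f = 4 (f = -2 + 6 = 4)
-(-46*q + (3 + f*5)) = -(-46*⅔ + (3 + 4*5)) = -(-92/3 + (3 + 20)) = -(-92/3 + 23) = -1*(-23/3) = 23/3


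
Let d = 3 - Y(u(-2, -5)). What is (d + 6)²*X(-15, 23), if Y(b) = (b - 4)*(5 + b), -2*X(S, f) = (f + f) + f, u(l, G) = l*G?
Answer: -452709/2 ≈ -2.2635e+5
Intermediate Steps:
u(l, G) = G*l
X(S, f) = -3*f/2 (X(S, f) = -((f + f) + f)/2 = -(2*f + f)/2 = -3*f/2)
Y(b) = (-4 + b)*(5 + b)
d = -87 (d = 3 - (-20 - 5*(-2) + (-5*(-2))²) = 3 - (-20 + 10 + 10²) = 3 - (-20 + 10 + 100) = 3 - 1*90 = 3 - 90 = -87)
(d + 6)²*X(-15, 23) = (-87 + 6)²*(-3/2*23) = (-81)²*(-69/2) = 6561*(-69/2) = -452709/2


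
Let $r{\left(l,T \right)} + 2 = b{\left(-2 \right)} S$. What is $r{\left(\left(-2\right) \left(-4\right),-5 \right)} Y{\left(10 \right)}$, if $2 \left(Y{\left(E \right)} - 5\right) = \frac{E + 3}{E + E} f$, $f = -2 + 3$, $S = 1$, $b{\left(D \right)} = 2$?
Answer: $0$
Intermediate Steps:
$r{\left(l,T \right)} = 0$ ($r{\left(l,T \right)} = -2 + 2 \cdot 1 = -2 + 2 = 0$)
$f = 1$
$Y{\left(E \right)} = 5 + \frac{3 + E}{4 E}$ ($Y{\left(E \right)} = 5 + \frac{\frac{E + 3}{E + E} 1}{2} = 5 + \frac{\frac{3 + E}{2 E} 1}{2} = 5 + \frac{\frac{1}{2} \frac{1}{E} \left(3 + E\right)}{2} = 5 + \frac{3 + E}{4 E}$)
$r{\left(\left(-2\right) \left(-4\right),-5 \right)} Y{\left(10 \right)} = 0 \frac{3 \left(1 + 7 \cdot 10\right)}{4 \cdot 10} = 0 \cdot \frac{3}{4} \cdot \frac{1}{10} \left(1 + 70\right) = 0 \cdot \frac{3}{4} \cdot \frac{1}{10} \cdot 71 = 0 \cdot \frac{213}{40} = 0$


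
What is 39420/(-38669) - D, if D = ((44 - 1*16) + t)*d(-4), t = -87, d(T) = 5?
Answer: 11367935/38669 ≈ 293.98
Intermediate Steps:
D = -295 (D = ((44 - 1*16) - 87)*5 = ((44 - 16) - 87)*5 = (28 - 87)*5 = -59*5 = -295)
39420/(-38669) - D = 39420/(-38669) - 1*(-295) = 39420*(-1/38669) + 295 = -39420/38669 + 295 = 11367935/38669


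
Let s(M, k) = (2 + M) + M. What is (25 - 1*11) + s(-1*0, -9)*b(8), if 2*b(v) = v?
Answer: 22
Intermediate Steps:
b(v) = v/2
s(M, k) = 2 + 2*M
(25 - 1*11) + s(-1*0, -9)*b(8) = (25 - 1*11) + (2 + 2*(-1*0))*((½)*8) = (25 - 11) + (2 + 2*0)*4 = 14 + (2 + 0)*4 = 14 + 2*4 = 14 + 8 = 22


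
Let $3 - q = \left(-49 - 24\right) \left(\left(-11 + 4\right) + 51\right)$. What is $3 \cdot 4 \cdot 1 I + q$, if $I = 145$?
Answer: $4955$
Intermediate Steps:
$q = 3215$ ($q = 3 - \left(-49 - 24\right) \left(\left(-11 + 4\right) + 51\right) = 3 - - 73 \left(-7 + 51\right) = 3 - \left(-73\right) 44 = 3 - -3212 = 3 + 3212 = 3215$)
$3 \cdot 4 \cdot 1 I + q = 3 \cdot 4 \cdot 1 \cdot 145 + 3215 = 12 \cdot 1 \cdot 145 + 3215 = 12 \cdot 145 + 3215 = 1740 + 3215 = 4955$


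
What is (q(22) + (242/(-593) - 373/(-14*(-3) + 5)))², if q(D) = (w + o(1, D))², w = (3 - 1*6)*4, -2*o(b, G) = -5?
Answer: 83378429930041/12428682256 ≈ 6708.5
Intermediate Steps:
o(b, G) = 5/2 (o(b, G) = -½*(-5) = 5/2)
w = -12 (w = (3 - 6)*4 = -3*4 = -12)
q(D) = 361/4 (q(D) = (-12 + 5/2)² = (-19/2)² = 361/4)
(q(22) + (242/(-593) - 373/(-14*(-3) + 5)))² = (361/4 + (242/(-593) - 373/(-14*(-3) + 5)))² = (361/4 + (242*(-1/593) - 373/(42 + 5)))² = (361/4 + (-242/593 - 373/47))² = (361/4 - 232563/27871)² = (9131179/111484)² = 83378429930041/12428682256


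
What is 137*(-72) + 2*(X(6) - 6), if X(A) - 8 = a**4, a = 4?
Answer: -9348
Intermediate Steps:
X(A) = 264 (X(A) = 8 + 4**4 = 8 + 256 = 264)
137*(-72) + 2*(X(6) - 6) = 137*(-72) + 2*(264 - 6) = -9864 + 2*258 = -9864 + 516 = -9348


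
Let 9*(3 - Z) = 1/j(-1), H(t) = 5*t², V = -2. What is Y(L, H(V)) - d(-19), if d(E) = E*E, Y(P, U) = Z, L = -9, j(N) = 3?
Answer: -9667/27 ≈ -358.04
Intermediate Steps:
Z = 80/27 (Z = 3 - ⅑/3 = 3 - ⅑*⅓ = 3 - 1/27 = 80/27 ≈ 2.9630)
Y(P, U) = 80/27
d(E) = E²
Y(L, H(V)) - d(-19) = 80/27 - 1*(-19)² = 80/27 - 1*361 = 80/27 - 361 = -9667/27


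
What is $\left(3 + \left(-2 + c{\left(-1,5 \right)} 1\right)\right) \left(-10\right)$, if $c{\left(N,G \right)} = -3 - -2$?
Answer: $0$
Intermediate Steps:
$c{\left(N,G \right)} = -1$ ($c{\left(N,G \right)} = -3 + 2 = -1$)
$\left(3 + \left(-2 + c{\left(-1,5 \right)} 1\right)\right) \left(-10\right) = \left(3 - 3\right) \left(-10\right) = 0 \left(-10\right) = 0$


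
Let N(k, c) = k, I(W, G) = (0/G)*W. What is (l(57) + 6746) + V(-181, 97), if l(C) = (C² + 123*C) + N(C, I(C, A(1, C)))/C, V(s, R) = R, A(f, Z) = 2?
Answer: 17104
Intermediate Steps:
I(W, G) = 0 (I(W, G) = 0*W = 0)
l(C) = 1 + C² + 123*C (l(C) = (C² + 123*C) + C/C = (C² + 123*C) + 1 = 1 + C² + 123*C)
(l(57) + 6746) + V(-181, 97) = ((1 + 57*(123 + 57)) + 6746) + 97 = ((1 + 57*180) + 6746) + 97 = ((1 + 10260) + 6746) + 97 = (10261 + 6746) + 97 = 17007 + 97 = 17104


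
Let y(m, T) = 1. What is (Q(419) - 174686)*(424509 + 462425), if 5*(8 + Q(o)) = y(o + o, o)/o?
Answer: -324603590083686/2095 ≈ -1.5494e+11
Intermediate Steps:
Q(o) = -8 + 1/(5*o) (Q(o) = -8 + (1/o)/5 = -8 + 1/(5*o))
(Q(419) - 174686)*(424509 + 462425) = ((-8 + (⅕)/419) - 174686)*(424509 + 462425) = ((-8 + (⅕)*(1/419)) - 174686)*886934 = ((-8 + 1/2095) - 174686)*886934 = (-16759/2095 - 174686)*886934 = -365983929/2095*886934 = -324603590083686/2095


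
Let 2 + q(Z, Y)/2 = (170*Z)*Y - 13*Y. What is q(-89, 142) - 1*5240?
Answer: -4305856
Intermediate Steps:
q(Z, Y) = -4 - 26*Y + 340*Y*Z (q(Z, Y) = -4 + 2*((170*Z)*Y - 13*Y) = -4 + 2*(170*Y*Z - 13*Y) = -4 + 2*(-13*Y + 170*Y*Z) = -4 + (-26*Y + 340*Y*Z) = -4 - 26*Y + 340*Y*Z)
q(-89, 142) - 1*5240 = (-4 - 26*142 + 340*142*(-89)) - 1*5240 = (-4 - 3692 - 4296920) - 5240 = -4300616 - 5240 = -4305856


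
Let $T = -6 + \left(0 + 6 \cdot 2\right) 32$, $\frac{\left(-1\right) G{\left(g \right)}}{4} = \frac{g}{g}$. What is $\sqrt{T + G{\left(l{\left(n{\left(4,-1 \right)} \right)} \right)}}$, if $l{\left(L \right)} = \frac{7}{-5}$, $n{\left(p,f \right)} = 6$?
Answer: $\sqrt{374} \approx 19.339$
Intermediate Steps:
$l{\left(L \right)} = - \frac{7}{5}$ ($l{\left(L \right)} = 7 \left(- \frac{1}{5}\right) = - \frac{7}{5}$)
$G{\left(g \right)} = -4$ ($G{\left(g \right)} = - 4 \frac{g}{g} = \left(-4\right) 1 = -4$)
$T = 378$ ($T = -6 + \left(0 + 12\right) 32 = -6 + 12 \cdot 32 = -6 + 384 = 378$)
$\sqrt{T + G{\left(l{\left(n{\left(4,-1 \right)} \right)} \right)}} = \sqrt{378 - 4} = \sqrt{374}$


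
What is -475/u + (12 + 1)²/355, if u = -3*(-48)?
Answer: -144289/51120 ≈ -2.8226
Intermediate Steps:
u = 144
-475/u + (12 + 1)²/355 = -475/144 + (12 + 1)²/355 = -475*1/144 + 13²*(1/355) = -475/144 + 169*(1/355) = -475/144 + 169/355 = -144289/51120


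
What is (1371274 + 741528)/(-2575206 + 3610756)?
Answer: 1056401/517775 ≈ 2.0403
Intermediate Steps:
(1371274 + 741528)/(-2575206 + 3610756) = 2112802/1035550 = 2112802*(1/1035550) = 1056401/517775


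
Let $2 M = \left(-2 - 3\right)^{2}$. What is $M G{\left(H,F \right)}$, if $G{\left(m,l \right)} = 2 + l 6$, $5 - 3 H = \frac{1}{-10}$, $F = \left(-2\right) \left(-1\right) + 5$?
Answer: $550$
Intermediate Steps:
$M = \frac{25}{2}$ ($M = \frac{\left(-2 - 3\right)^{2}}{2} = \frac{\left(-5\right)^{2}}{2} = \frac{1}{2} \cdot 25 = \frac{25}{2} \approx 12.5$)
$F = 7$ ($F = 2 + 5 = 7$)
$H = \frac{17}{10}$ ($H = \frac{5}{3} - \frac{1}{3 \left(-10\right)} = \frac{5}{3} - - \frac{1}{30} = \frac{5}{3} + \frac{1}{30} = \frac{17}{10} \approx 1.7$)
$G{\left(m,l \right)} = 2 + 6 l$
$M G{\left(H,F \right)} = \frac{25 \left(2 + 6 \cdot 7\right)}{2} = \frac{25 \left(2 + 42\right)}{2} = \frac{25}{2} \cdot 44 = 550$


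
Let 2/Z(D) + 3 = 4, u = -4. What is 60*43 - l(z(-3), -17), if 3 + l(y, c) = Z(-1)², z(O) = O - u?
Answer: 2579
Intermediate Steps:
Z(D) = 2 (Z(D) = 2/(-3 + 4) = 2/1 = 2*1 = 2)
z(O) = 4 + O (z(O) = O - 1*(-4) = O + 4 = 4 + O)
l(y, c) = 1 (l(y, c) = -3 + 2² = -3 + 4 = 1)
60*43 - l(z(-3), -17) = 60*43 - 1*1 = 2580 - 1 = 2579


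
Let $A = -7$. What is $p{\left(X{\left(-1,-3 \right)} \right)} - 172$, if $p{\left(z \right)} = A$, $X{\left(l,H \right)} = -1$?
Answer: $-179$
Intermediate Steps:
$p{\left(z \right)} = -7$
$p{\left(X{\left(-1,-3 \right)} \right)} - 172 = -7 - 172 = -179$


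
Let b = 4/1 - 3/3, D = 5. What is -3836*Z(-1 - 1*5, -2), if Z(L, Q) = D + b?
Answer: -30688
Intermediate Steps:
b = 3 (b = 4*1 - 3*⅓ = 4 - 1 = 3)
Z(L, Q) = 8 (Z(L, Q) = 5 + 3 = 8)
-3836*Z(-1 - 1*5, -2) = -3836*8 = -30688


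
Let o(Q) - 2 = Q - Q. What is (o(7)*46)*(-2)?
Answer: -184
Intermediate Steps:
o(Q) = 2 (o(Q) = 2 + (Q - Q) = 2 + 0 = 2)
(o(7)*46)*(-2) = (2*46)*(-2) = 92*(-2) = -184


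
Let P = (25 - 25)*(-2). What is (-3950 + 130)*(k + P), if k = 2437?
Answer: -9309340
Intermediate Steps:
P = 0 (P = 0*(-2) = 0)
(-3950 + 130)*(k + P) = (-3950 + 130)*(2437 + 0) = -3820*2437 = -9309340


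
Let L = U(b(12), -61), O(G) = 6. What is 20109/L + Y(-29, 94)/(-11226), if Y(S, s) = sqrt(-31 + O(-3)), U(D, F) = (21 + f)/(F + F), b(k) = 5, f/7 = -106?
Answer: 2453298/721 - 5*I/11226 ≈ 3402.6 - 0.00044539*I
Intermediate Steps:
f = -742 (f = 7*(-106) = -742)
U(D, F) = -721/(2*F) (U(D, F) = (21 - 742)/(F + F) = -721*1/(2*F) = -721/(2*F))
Y(S, s) = 5*I (Y(S, s) = sqrt(-31 + 6) = sqrt(-25) = 5*I)
L = 721/122 (L = -721/2/(-61) = -721/2*(-1/61) = 721/122 ≈ 5.9098)
20109/L + Y(-29, 94)/(-11226) = 20109/(721/122) + (5*I)/(-11226) = 20109*(122/721) + (5*I)*(-1/11226) = 2453298/721 - 5*I/11226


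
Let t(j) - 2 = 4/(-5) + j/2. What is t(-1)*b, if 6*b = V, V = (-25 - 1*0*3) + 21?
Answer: -7/15 ≈ -0.46667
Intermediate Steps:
t(j) = 6/5 + j/2 (t(j) = 2 + (4/(-5) + j/2) = 2 + (4*(-⅕) + j*(½)) = 2 + (-⅘ + j/2) = 6/5 + j/2)
V = -4 (V = (-25 + 0*3) + 21 = (-25 + 0) + 21 = -25 + 21 = -4)
b = -⅔ (b = (⅙)*(-4) = -⅔ ≈ -0.66667)
t(-1)*b = (6/5 + (½)*(-1))*(-⅔) = (6/5 - ½)*(-⅔) = (7/10)*(-⅔) = -7/15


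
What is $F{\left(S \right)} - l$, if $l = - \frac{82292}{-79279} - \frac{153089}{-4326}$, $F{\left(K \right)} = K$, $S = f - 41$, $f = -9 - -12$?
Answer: $- \frac{25525254275}{342960954} \approx -74.426$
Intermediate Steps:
$f = 3$ ($f = -9 + 12 = 3$)
$S = -38$ ($S = 3 - 41 = -38$)
$l = \frac{12492738023}{342960954}$ ($l = \left(-82292\right) \left(- \frac{1}{79279}\right) - - \frac{153089}{4326} = \frac{82292}{79279} + \frac{153089}{4326} = \frac{12492738023}{342960954} \approx 36.426$)
$F{\left(S \right)} - l = -38 - \frac{12492738023}{342960954} = - \frac{25525254275}{342960954}$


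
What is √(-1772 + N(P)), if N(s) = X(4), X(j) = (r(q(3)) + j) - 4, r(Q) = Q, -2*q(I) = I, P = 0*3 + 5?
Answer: I*√7094/2 ≈ 42.113*I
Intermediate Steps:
P = 5 (P = 0 + 5 = 5)
q(I) = -I/2
X(j) = -11/2 + j (X(j) = (-½*3 + j) - 4 = (-3/2 + j) - 4 = -11/2 + j)
N(s) = -3/2 (N(s) = -11/2 + 4 = -3/2)
√(-1772 + N(P)) = √(-1772 - 3/2) = √(-3547/2) = I*√7094/2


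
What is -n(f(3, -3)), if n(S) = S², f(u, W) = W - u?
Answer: -36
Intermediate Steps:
-n(f(3, -3)) = -(-3 - 1*3)² = -(-3 - 3)² = -1*(-6)² = -1*36 = -36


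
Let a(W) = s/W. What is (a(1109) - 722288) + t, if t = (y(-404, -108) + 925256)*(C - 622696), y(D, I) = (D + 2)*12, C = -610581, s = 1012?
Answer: -1258879506787756/1109 ≈ -1.1351e+12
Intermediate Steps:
y(D, I) = 24 + 12*D (y(D, I) = (2 + D)*12 = 24 + 12*D)
t = -1135147615664 (t = ((24 + 12*(-404)) + 925256)*(-610581 - 622696) = ((24 - 4848) + 925256)*(-1233277) = (-4824 + 925256)*(-1233277) = 920432*(-1233277) = -1135147615664)
a(W) = 1012/W
(a(1109) - 722288) + t = (1012/1109 - 722288) - 1135147615664 = -801016380/1109 - 1135147615664 = -1258879506787756/1109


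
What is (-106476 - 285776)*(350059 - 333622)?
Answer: -6447446124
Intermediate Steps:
(-106476 - 285776)*(350059 - 333622) = -392252*16437 = -6447446124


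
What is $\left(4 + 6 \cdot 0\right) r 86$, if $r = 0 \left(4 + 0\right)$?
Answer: $0$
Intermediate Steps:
$r = 0$ ($r = 0 \cdot 4 = 0$)
$\left(4 + 6 \cdot 0\right) r 86 = \left(4 + 6 \cdot 0\right) 0 \cdot 86 = \left(4 + 0\right) 0 \cdot 86 = 4 \cdot 0 \cdot 86 = 0 \cdot 86 = 0$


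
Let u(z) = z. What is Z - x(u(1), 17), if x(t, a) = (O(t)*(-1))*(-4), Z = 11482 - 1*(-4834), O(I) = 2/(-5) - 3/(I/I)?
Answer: 81648/5 ≈ 16330.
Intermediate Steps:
O(I) = -17/5 (O(I) = 2*(-1/5) - 3/1 = -2/5 - 3*1 = -2/5 - 3 = -17/5)
Z = 16316 (Z = 11482 + 4834 = 16316)
x(t, a) = -68/5 (x(t, a) = -17/5*(-1)*(-4) = (17/5)*(-4) = -68/5)
Z - x(u(1), 17) = 16316 - 1*(-68/5) = 16316 + 68/5 = 81648/5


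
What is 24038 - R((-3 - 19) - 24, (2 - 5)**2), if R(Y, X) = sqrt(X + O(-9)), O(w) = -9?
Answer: 24038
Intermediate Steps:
R(Y, X) = sqrt(-9 + X) (R(Y, X) = sqrt(X - 9) = sqrt(-9 + X))
24038 - R((-3 - 19) - 24, (2 - 5)**2) = 24038 - sqrt(-9 + (2 - 5)**2) = 24038 - sqrt(-9 + (-3)**2) = 24038 - sqrt(-9 + 9) = 24038 - sqrt(0) = 24038 - 1*0 = 24038 + 0 = 24038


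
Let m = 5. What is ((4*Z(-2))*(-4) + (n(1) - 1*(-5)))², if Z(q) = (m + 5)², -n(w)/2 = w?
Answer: 2550409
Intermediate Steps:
n(w) = -2*w
Z(q) = 100 (Z(q) = (5 + 5)² = 10² = 100)
((4*Z(-2))*(-4) + (n(1) - 1*(-5)))² = ((4*100)*(-4) + (-2*1 - 1*(-5)))² = (400*(-4) + (-2 + 5))² = (-1600 + 3)² = (-1597)² = 2550409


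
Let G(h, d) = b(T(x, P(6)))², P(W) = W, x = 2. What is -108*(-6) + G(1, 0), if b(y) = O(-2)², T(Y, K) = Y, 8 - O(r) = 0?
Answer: 4744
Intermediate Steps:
O(r) = 8 (O(r) = 8 - 1*0 = 8 + 0 = 8)
b(y) = 64 (b(y) = 8² = 64)
G(h, d) = 4096 (G(h, d) = 64² = 4096)
-108*(-6) + G(1, 0) = -108*(-6) + 4096 = -36*(-18) + 4096 = 648 + 4096 = 4744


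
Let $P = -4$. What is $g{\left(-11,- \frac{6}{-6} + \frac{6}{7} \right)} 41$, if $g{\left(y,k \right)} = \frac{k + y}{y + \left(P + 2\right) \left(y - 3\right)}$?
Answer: $- \frac{2624}{119} \approx -22.05$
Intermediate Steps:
$g{\left(y,k \right)} = \frac{k + y}{6 - y}$ ($g{\left(y,k \right)} = \frac{k + y}{y + \left(-4 + 2\right) \left(y - 3\right)} = \frac{k + y}{y - 2 \left(-3 + y\right)} = \frac{k + y}{y - \left(-6 + 2 y\right)} = \frac{k + y}{6 - y}$)
$g{\left(-11,- \frac{6}{-6} + \frac{6}{7} \right)} 41 = \frac{- (- \frac{6}{-6} + \frac{6}{7}) - -11}{-6 - 11} \cdot 41 = \frac{- (\left(-6\right) \left(- \frac{1}{6}\right) + 6 \cdot \frac{1}{7}) + 11}{-17} \cdot 41 = - \frac{- (1 + \frac{6}{7}) + 11}{17} \cdot 41 = - \frac{\left(-1\right) \frac{13}{7} + 11}{17} \cdot 41 = - \frac{- \frac{13}{7} + 11}{17} \cdot 41 = \left(- \frac{1}{17}\right) \frac{64}{7} \cdot 41 = \left(- \frac{64}{119}\right) 41 = - \frac{2624}{119}$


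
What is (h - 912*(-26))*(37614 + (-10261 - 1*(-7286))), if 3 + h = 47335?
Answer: 2460893116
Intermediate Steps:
h = 47332 (h = -3 + 47335 = 47332)
(h - 912*(-26))*(37614 + (-10261 - 1*(-7286))) = (47332 - 912*(-26))*(37614 + (-10261 - 1*(-7286))) = (47332 + 23712)*(37614 + (-10261 + 7286)) = 71044*(37614 - 2975) = 71044*34639 = 2460893116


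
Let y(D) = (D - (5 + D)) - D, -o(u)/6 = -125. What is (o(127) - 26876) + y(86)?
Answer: -26217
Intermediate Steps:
o(u) = 750 (o(u) = -6*(-125) = 750)
y(D) = -5 - D (y(D) = (D + (-5 - D)) - D = -5 - D)
(o(127) - 26876) + y(86) = (750 - 26876) + (-5 - 1*86) = -26126 + (-5 - 86) = -26126 - 91 = -26217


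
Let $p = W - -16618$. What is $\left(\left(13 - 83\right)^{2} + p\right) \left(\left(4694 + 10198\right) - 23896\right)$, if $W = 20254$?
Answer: $-376115088$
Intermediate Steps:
$p = 36872$ ($p = 20254 - -16618 = 20254 + 16618 = 36872$)
$\left(\left(13 - 83\right)^{2} + p\right) \left(\left(4694 + 10198\right) - 23896\right) = \left(\left(13 - 83\right)^{2} + 36872\right) \left(\left(4694 + 10198\right) - 23896\right) = \left(\left(-70\right)^{2} + 36872\right) \left(14892 - 23896\right) = \left(4900 + 36872\right) \left(-9004\right) = 41772 \left(-9004\right) = -376115088$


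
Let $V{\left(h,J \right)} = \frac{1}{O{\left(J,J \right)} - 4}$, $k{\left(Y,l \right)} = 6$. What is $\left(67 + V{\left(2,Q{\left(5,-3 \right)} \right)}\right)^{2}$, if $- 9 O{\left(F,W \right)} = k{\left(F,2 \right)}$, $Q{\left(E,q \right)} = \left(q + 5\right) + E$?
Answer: $\frac{874225}{196} \approx 4460.3$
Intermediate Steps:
$Q{\left(E,q \right)} = 5 + E + q$ ($Q{\left(E,q \right)} = \left(5 + q\right) + E = 5 + E + q$)
$O{\left(F,W \right)} = - \frac{2}{3}$ ($O{\left(F,W \right)} = \left(- \frac{1}{9}\right) 6 = - \frac{2}{3}$)
$V{\left(h,J \right)} = - \frac{3}{14}$ ($V{\left(h,J \right)} = \frac{1}{- \frac{2}{3} - 4} = \frac{1}{- \frac{14}{3}} = - \frac{3}{14}$)
$\left(67 + V{\left(2,Q{\left(5,-3 \right)} \right)}\right)^{2} = \left(67 - \frac{3}{14}\right)^{2} = \left(\frac{935}{14}\right)^{2} = \frac{874225}{196}$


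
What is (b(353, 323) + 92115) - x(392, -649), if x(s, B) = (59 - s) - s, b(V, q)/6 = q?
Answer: 94778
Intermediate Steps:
b(V, q) = 6*q
x(s, B) = 59 - 2*s
(b(353, 323) + 92115) - x(392, -649) = (6*323 + 92115) - (59 - 2*392) = (1938 + 92115) - (59 - 784) = 94053 - 1*(-725) = 94053 + 725 = 94778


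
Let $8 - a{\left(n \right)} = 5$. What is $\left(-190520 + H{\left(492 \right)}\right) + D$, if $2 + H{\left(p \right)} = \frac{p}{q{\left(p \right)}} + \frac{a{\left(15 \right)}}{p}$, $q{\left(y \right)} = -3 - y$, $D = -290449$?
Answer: $- \frac{13015101991}{27060} \approx -4.8097 \cdot 10^{5}$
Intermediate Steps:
$a{\left(n \right)} = 3$ ($a{\left(n \right)} = 8 - 5 = 3$)
$H{\left(p \right)} = -2 + \frac{3}{p} + \frac{p}{-3 - p}$ ($H{\left(p \right)} = -2 + \left(\frac{p}{-3 - p} + \frac{3}{p}\right) = -2 + \left(\frac{3}{p} + \frac{p}{-3 - p}\right) = -2 + \frac{3}{p} + \frac{p}{-3 - p}$)
$\left(-190520 + H{\left(492 \right)}\right) + D = \left(-190520 + \frac{3 \left(3 - 492 - 492^{2}\right)}{492 \left(3 + 492\right)}\right) - 290449 = \left(-190520 + 3 \cdot \frac{1}{492} \cdot \frac{1}{495} \left(3 - 492 - 242064\right)\right) - 290449 = \left(-190520 + 3 \cdot \frac{1}{492} \cdot \frac{1}{495} \left(-242553\right)\right) - 290449 = \left(-190520 - \frac{80851}{27060}\right) - 290449 = - \frac{5155552051}{27060} - 290449 = - \frac{13015101991}{27060}$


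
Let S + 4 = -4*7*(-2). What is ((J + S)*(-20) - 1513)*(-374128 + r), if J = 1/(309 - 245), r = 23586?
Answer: 7160346163/8 ≈ 8.9504e+8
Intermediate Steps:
S = 52 (S = -4 - 4*7*(-2) = -4 - 28*(-2) = -4 + 56 = 52)
J = 1/64 ≈ 0.015625
((J + S)*(-20) - 1513)*(-374128 + r) = ((1/64 + 52)*(-20) - 1513)*(-374128 + 23586) = ((3329/64)*(-20) - 1513)*(-350542) = (-16645/16 - 1513)*(-350542) = -40853/16*(-350542) = 7160346163/8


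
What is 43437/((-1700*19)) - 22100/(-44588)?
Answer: -305734739/360048100 ≈ -0.84915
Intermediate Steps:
43437/((-1700*19)) - 22100/(-44588) = 43437/(-32300) - 22100*(-1/44588) = 43437*(-1/32300) + 5525/11147 = -43437/32300 + 5525/11147 = -305734739/360048100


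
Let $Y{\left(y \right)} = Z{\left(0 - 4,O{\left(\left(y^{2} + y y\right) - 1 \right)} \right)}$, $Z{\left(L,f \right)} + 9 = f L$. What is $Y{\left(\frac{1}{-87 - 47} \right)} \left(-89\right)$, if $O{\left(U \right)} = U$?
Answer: $\frac{1997783}{4489} \approx 445.04$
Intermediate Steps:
$Z{\left(L,f \right)} = -9 + L f$ ($Z{\left(L,f \right)} = -9 + f L = -9 + L f$)
$Y{\left(y \right)} = -5 - 8 y^{2}$ ($Y{\left(y \right)} = -9 + \left(0 - 4\right) \left(\left(y^{2} + y y\right) - 1\right) = -9 - 4 \left(\left(y^{2} + y^{2}\right) - 1\right) = -9 - 4 \left(2 y^{2} - 1\right) = -9 - 4 \left(-1 + 2 y^{2}\right) = -9 - \left(-4 + 8 y^{2}\right) = -5 - 8 y^{2}$)
$Y{\left(\frac{1}{-87 - 47} \right)} \left(-89\right) = \left(-5 - 8 \left(\frac{1}{-87 - 47}\right)^{2}\right) \left(-89\right) = \left(-5 - 8 \left(\frac{1}{-134}\right)^{2}\right) \left(-89\right) = \left(-5 - 8 \left(- \frac{1}{134}\right)^{2}\right) \left(-89\right) = \left(-5 - \frac{2}{4489}\right) \left(-89\right) = \left(- \frac{22447}{4489}\right) \left(-89\right) = \frac{1997783}{4489}$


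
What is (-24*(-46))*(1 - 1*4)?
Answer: -3312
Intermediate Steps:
(-24*(-46))*(1 - 1*4) = 1104*(1 - 4) = 1104*(-3) = -3312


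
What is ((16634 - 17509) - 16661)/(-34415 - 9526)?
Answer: 17536/43941 ≈ 0.39908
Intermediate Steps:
((16634 - 17509) - 16661)/(-34415 - 9526) = (-875 - 16661)/(-43941) = -17536*(-1/43941) = 17536/43941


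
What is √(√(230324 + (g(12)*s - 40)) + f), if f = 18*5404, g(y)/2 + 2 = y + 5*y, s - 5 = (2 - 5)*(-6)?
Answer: 2*√(24318 + √14594) ≈ 312.66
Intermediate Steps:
s = 23 (s = 5 + (2 - 5)*(-6) = 5 - 3*(-6) = 5 + 18 = 23)
g(y) = -4 + 12*y (g(y) = -4 + 2*(y + 5*y) = -4 + 2*(6*y) = -4 + 12*y)
f = 97272
√(√(230324 + (g(12)*s - 40)) + f) = √(√(230324 + ((-4 + 12*12)*23 - 40)) + 97272) = √(√(230324 + ((-4 + 144)*23 - 40)) + 97272) = √(√(230324 + (140*23 - 40)) + 97272) = √(√(230324 + (3220 - 40)) + 97272) = √(√(230324 + 3180) + 97272) = √(√233504 + 97272) = √(4*√14594 + 97272) = √(97272 + 4*√14594)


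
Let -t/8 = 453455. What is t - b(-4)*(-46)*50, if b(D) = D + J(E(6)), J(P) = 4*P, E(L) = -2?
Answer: -3655240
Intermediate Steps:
t = -3627640 (t = -8*453455 = -3627640)
b(D) = -8 + D (b(D) = D + 4*(-2) = D - 8 = -8 + D)
t - b(-4)*(-46)*50 = -3627640 - (-8 - 4)*(-46)*50 = -3627640 - (-12*(-46))*50 = -3627640 - 552*50 = -3627640 - 1*27600 = -3627640 - 27600 = -3655240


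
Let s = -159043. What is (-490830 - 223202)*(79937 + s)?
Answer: 56484215392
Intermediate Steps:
(-490830 - 223202)*(79937 + s) = (-490830 - 223202)*(79937 - 159043) = -714032*(-79106) = 56484215392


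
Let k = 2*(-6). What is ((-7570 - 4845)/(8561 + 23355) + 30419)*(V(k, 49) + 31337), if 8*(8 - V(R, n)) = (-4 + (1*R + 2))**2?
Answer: 60814412807349/63832 ≈ 9.5273e+8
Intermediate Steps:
k = -12
V(R, n) = 8 - (-2 + R)**2/8 (V(R, n) = 8 - (-4 + (1*R + 2))**2/8 = 8 - (-4 + (R + 2))**2/8 = 8 - (-4 + (2 + R))**2/8 = 8 - (-2 + R)**2/8)
((-7570 - 4845)/(8561 + 23355) + 30419)*(V(k, 49) + 31337) = ((-7570 - 4845)/(8561 + 23355) + 30419)*((8 - (-2 - 12)**2/8) + 31337) = (-12415/31916 + 30419)*((8 - 1/8*(-14)**2) + 31337) = (-12415*1/31916 + 30419)*((8 - 1/8*196) + 31337) = (-12415/31916 + 30419)*((8 - 49/2) + 31337) = 970840389*(-33/2 + 31337)/31916 = (970840389/31916)*(62641/2) = 60814412807349/63832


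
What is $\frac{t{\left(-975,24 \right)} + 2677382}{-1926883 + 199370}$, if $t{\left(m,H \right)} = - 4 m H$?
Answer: $- \frac{2770982}{1727513} \approx -1.604$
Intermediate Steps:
$t{\left(m,H \right)} = - 4 H m$
$\frac{t{\left(-975,24 \right)} + 2677382}{-1926883 + 199370} = \frac{\left(-4\right) 24 \left(-975\right) + 2677382}{-1926883 + 199370} = \frac{93600 + 2677382}{-1727513} = 2770982 \left(- \frac{1}{1727513}\right) = - \frac{2770982}{1727513}$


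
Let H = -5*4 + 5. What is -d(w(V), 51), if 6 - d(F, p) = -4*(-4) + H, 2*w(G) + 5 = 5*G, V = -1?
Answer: -5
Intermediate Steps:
H = -15 (H = -20 + 5 = -15)
w(G) = -5/2 + 5*G/2 (w(G) = -5/2 + (5*G)/2 = -5/2 + 5*G/2)
d(F, p) = 5 (d(F, p) = 6 - (-4*(-4) - 15) = 6 - (16 - 15) = 6 - 1*1 = 6 - 1 = 5)
-d(w(V), 51) = -1*5 = -5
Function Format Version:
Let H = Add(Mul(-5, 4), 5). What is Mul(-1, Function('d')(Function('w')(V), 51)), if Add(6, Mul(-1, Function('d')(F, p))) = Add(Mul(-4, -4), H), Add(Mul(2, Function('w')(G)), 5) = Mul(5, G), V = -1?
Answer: -5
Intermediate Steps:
H = -15 (H = Add(-20, 5) = -15)
Function('w')(G) = Add(Rational(-5, 2), Mul(Rational(5, 2), G)) (Function('w')(G) = Add(Rational(-5, 2), Mul(Rational(1, 2), Mul(5, G))) = Add(Rational(-5, 2), Mul(Rational(5, 2), G)))
Function('d')(F, p) = 5 (Function('d')(F, p) = Add(6, Mul(-1, Add(Mul(-4, -4), -15))) = Add(6, Mul(-1, Add(16, -15))) = Add(6, Mul(-1, 1)) = Add(6, -1) = 5)
Mul(-1, Function('d')(Function('w')(V), 51)) = Mul(-1, 5) = -5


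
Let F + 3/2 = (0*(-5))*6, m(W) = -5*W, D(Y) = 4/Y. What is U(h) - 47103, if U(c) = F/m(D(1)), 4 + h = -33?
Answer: -1884117/40 ≈ -47103.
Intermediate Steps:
h = -37 (h = -4 - 33 = -37)
F = -3/2 (F = -3/2 + (0*(-5))*6 = -3/2 + 0*6 = -3/2 + 0 = -3/2 ≈ -1.5000)
U(c) = 3/40 (U(c) = -3/(2*((-20/1))) = -3/(2*((-20))) = -3/(2*((-5*4))) = -3/2/(-20) = -3/2*(-1/20) = 3/40)
U(h) - 47103 = 3/40 - 47103 = -1884117/40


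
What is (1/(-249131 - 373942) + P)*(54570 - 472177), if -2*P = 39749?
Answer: 10342675742051153/1246146 ≈ 8.2997e+9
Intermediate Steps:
P = -39749/2 (P = -½*39749 = -39749/2 ≈ -19875.)
(1/(-249131 - 373942) + P)*(54570 - 472177) = (1/(-249131 - 373942) - 39749/2)*(54570 - 472177) = (1/(-623073) - 39749/2)*(-417607) = (-1/623073 - 39749/2)*(-417607) = -24766528679/1246146*(-417607) = 10342675742051153/1246146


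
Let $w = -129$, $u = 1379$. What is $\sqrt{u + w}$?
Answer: $25 \sqrt{2} \approx 35.355$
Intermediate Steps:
$\sqrt{u + w} = \sqrt{1379 - 129} = \sqrt{1250} = 25 \sqrt{2}$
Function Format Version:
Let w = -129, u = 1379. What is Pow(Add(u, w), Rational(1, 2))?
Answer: Mul(25, Pow(2, Rational(1, 2))) ≈ 35.355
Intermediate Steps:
Pow(Add(u, w), Rational(1, 2)) = Pow(Add(1379, -129), Rational(1, 2)) = Pow(1250, Rational(1, 2)) = Mul(25, Pow(2, Rational(1, 2)))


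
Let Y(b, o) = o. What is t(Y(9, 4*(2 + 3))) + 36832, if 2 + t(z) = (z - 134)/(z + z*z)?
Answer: 2578081/70 ≈ 36830.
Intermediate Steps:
t(z) = -2 + (-134 + z)/(z + z**2) (t(z) = -2 + (z - 134)/(z + z*z) = -2 + (-134 + z)/(z + z**2))
t(Y(9, 4*(2 + 3))) + 36832 = (-134 - 4*(2 + 3) - 2*16*(2 + 3)**2)/(((4*(2 + 3)))*(1 + 4*(2 + 3))) + 36832 = (-134 - 4*5 - 2*(4*5)**2)/(((4*5))*(1 + 4*5)) + 36832 = (-134 - 1*20 - 2*20**2)/(20*(1 + 20)) + 36832 = (1/20)*(-134 - 20 - 2*400)/21 + 36832 = (1/20)*(1/21)*(-134 - 20 - 800) + 36832 = (1/20)*(1/21)*(-954) + 36832 = -159/70 + 36832 = 2578081/70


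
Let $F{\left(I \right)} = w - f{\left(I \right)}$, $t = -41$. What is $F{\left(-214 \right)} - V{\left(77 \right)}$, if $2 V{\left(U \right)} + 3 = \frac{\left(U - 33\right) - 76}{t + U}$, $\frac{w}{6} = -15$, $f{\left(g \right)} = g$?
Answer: $\frac{2267}{18} \approx 125.94$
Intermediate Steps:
$w = -90$ ($w = 6 \left(-15\right) = -90$)
$V{\left(U \right)} = - \frac{3}{2} + \frac{-109 + U}{2 \left(-41 + U\right)}$ ($V{\left(U \right)} = - \frac{3}{2} + \frac{\left(\left(U - 33\right) - 76\right) \frac{1}{-41 + U}}{2} = - \frac{3}{2} + \frac{\left(\left(-33 + U\right) - 76\right) \frac{1}{-41 + U}}{2} = - \frac{3}{2} + \frac{\left(-109 + U\right) \frac{1}{-41 + U}}{2} = - \frac{3}{2} + \frac{\frac{1}{-41 + U} \left(-109 + U\right)}{2} = - \frac{3}{2} + \frac{-109 + U}{2 \left(-41 + U\right)}$)
$F{\left(I \right)} = -90 - I$
$F{\left(-214 \right)} - V{\left(77 \right)} = \left(-90 - -214\right) - \frac{7 - 77}{-41 + 77} = \left(-90 + 214\right) - \frac{7 - 77}{36} = 124 - \frac{1}{36} \left(-70\right) = 124 - - \frac{35}{18} = 124 + \frac{35}{18} = \frac{2267}{18}$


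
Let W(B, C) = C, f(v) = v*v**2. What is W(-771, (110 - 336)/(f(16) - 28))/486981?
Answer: -1/8765658 ≈ -1.1408e-7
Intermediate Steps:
f(v) = v**3
W(-771, (110 - 336)/(f(16) - 28))/486981 = ((110 - 336)/(16**3 - 28))/486981 = -226/(4096 - 28)*(1/486981) = -226/4068*(1/486981) = -226*1/4068*(1/486981) = -1/18*1/486981 = -1/8765658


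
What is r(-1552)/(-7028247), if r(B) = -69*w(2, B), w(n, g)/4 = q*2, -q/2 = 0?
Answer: 0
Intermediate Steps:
q = 0 (q = -2*0 = 0)
w(n, g) = 0 (w(n, g) = 4*(0*2) = 4*0 = 0)
r(B) = 0 (r(B) = -69*0 = 0)
r(-1552)/(-7028247) = 0/(-7028247) = 0*(-1/7028247) = 0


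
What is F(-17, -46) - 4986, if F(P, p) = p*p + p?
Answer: -2916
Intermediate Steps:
F(P, p) = p + p**2 (F(P, p) = p**2 + p = p + p**2)
F(-17, -46) - 4986 = -46*(1 - 46) - 4986 = -46*(-45) - 4986 = 2070 - 4986 = -2916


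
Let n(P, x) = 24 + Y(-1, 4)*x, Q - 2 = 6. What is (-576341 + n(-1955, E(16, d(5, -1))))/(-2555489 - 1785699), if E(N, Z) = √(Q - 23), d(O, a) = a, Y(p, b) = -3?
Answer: 33901/255364 + 3*I*√15/4341188 ≈ 0.13276 + 2.6764e-6*I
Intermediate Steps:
Q = 8 (Q = 2 + 6 = 8)
E(N, Z) = I*√15 (E(N, Z) = √(8 - 23) = √(-15) = I*√15)
n(P, x) = 24 - 3*x
(-576341 + n(-1955, E(16, d(5, -1))))/(-2555489 - 1785699) = (-576341 + (24 - 3*I*√15))/(-2555489 - 1785699) = (-576341 + (24 - 3*I*√15))/(-4341188) = (-576317 - 3*I*√15)*(-1/4341188) = 33901/255364 + 3*I*√15/4341188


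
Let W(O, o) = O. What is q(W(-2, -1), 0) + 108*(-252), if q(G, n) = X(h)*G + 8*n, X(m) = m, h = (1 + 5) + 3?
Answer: -27234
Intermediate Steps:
h = 9 (h = 6 + 3 = 9)
q(G, n) = 8*n + 9*G (q(G, n) = 9*G + 8*n = 8*n + 9*G)
q(W(-2, -1), 0) + 108*(-252) = (8*0 + 9*(-2)) + 108*(-252) = (0 - 18) - 27216 = -18 - 27216 = -27234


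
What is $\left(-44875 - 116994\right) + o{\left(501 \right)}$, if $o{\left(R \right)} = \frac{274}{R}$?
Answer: $- \frac{81096095}{501} \approx -1.6187 \cdot 10^{5}$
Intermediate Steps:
$\left(-44875 - 116994\right) + o{\left(501 \right)} = \left(-44875 - 116994\right) + \frac{274}{501} = -161869 + 274 \cdot \frac{1}{501} = -161869 + \frac{274}{501} = - \frac{81096095}{501}$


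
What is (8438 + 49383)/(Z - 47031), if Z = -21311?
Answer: -57821/68342 ≈ -0.84605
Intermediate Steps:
(8438 + 49383)/(Z - 47031) = (8438 + 49383)/(-21311 - 47031) = 57821/(-68342) = 57821*(-1/68342) = -57821/68342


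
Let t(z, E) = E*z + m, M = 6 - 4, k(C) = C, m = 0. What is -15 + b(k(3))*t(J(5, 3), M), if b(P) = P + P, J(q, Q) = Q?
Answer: 21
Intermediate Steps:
M = 2
b(P) = 2*P
t(z, E) = E*z (t(z, E) = E*z + 0 = E*z)
-15 + b(k(3))*t(J(5, 3), M) = -15 + (2*3)*(2*3) = -15 + 6*6 = -15 + 36 = 21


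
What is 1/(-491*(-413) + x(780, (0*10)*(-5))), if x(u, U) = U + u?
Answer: 1/203563 ≈ 4.9125e-6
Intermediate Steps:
1/(-491*(-413) + x(780, (0*10)*(-5))) = 1/(-491*(-413) + ((0*10)*(-5) + 780)) = 1/(202783 + (0*(-5) + 780)) = 1/(202783 + (0 + 780)) = 1/(202783 + 780) = 1/203563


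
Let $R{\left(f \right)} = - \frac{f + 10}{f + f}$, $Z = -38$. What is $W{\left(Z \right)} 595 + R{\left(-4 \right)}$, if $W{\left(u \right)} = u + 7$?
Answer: $- \frac{73777}{4} \approx -18444.0$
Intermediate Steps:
$R{\left(f \right)} = - \frac{10 + f}{2 f}$
$W{\left(u \right)} = 7 + u$
$W{\left(Z \right)} 595 + R{\left(-4 \right)} = \left(7 - 38\right) 595 + \frac{-10 - -4}{2 \left(-4\right)} = \left(-31\right) 595 + \frac{1}{2} \left(- \frac{1}{4}\right) \left(-10 + 4\right) = -18445 + \frac{1}{2} \left(- \frac{1}{4}\right) \left(-6\right) = -18445 + \frac{3}{4} = - \frac{73777}{4}$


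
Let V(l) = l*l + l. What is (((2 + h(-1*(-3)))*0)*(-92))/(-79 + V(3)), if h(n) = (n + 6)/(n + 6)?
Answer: 0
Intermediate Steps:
h(n) = 1 (h(n) = (6 + n)/(6 + n) = 1)
V(l) = l + l² (V(l) = l² + l = l + l²)
(((2 + h(-1*(-3)))*0)*(-92))/(-79 + V(3)) = (((2 + 1)*0)*(-92))/(-79 + 3*(1 + 3)) = ((3*0)*(-92))/(-79 + 3*4) = (0*(-92))/(-79 + 12) = 0/(-67) = 0*(-1/67) = 0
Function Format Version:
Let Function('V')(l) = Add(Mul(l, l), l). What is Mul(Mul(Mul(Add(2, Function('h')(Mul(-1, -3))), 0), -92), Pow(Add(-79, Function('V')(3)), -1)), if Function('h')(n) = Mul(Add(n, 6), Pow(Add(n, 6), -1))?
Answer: 0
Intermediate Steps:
Function('h')(n) = 1 (Function('h')(n) = Mul(Add(6, n), Pow(Add(6, n), -1)) = 1)
Function('V')(l) = Add(l, Pow(l, 2)) (Function('V')(l) = Add(Pow(l, 2), l) = Add(l, Pow(l, 2)))
Mul(Mul(Mul(Add(2, Function('h')(Mul(-1, -3))), 0), -92), Pow(Add(-79, Function('V')(3)), -1)) = Mul(Mul(Mul(Add(2, 1), 0), -92), Pow(Add(-79, Mul(3, Add(1, 3))), -1)) = Mul(Mul(Mul(3, 0), -92), Pow(Add(-79, Mul(3, 4)), -1)) = Mul(Mul(0, -92), Pow(Add(-79, 12), -1)) = Mul(0, Pow(-67, -1)) = Mul(0, Rational(-1, 67)) = 0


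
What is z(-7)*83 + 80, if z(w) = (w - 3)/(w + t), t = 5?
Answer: 495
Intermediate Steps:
z(w) = (-3 + w)/(5 + w) (z(w) = (w - 3)/(w + 5) = (-3 + w)/(5 + w))
z(-7)*83 + 80 = ((-3 - 7)/(5 - 7))*83 + 80 = (-10/(-2))*83 + 80 = -½*(-10)*83 + 80 = 5*83 + 80 = 415 + 80 = 495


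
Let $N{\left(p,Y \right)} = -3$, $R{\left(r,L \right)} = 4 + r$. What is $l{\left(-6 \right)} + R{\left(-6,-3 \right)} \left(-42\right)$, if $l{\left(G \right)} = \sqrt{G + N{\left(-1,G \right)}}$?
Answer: $84 + 3 i \approx 84.0 + 3.0 i$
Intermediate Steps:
$l{\left(G \right)} = \sqrt{-3 + G}$ ($l{\left(G \right)} = \sqrt{G - 3} = \sqrt{-3 + G}$)
$l{\left(-6 \right)} + R{\left(-6,-3 \right)} \left(-42\right) = \sqrt{-3 - 6} + \left(4 - 6\right) \left(-42\right) = \sqrt{-9} - -84 = 3 i + 84 = 84 + 3 i$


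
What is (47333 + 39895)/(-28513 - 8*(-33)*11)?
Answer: -87228/25609 ≈ -3.4061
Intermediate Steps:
(47333 + 39895)/(-28513 - 8*(-33)*11) = 87228/(-28513 + 264*11) = 87228/(-28513 + 2904) = 87228/(-25609) = 87228*(-1/25609) = -87228/25609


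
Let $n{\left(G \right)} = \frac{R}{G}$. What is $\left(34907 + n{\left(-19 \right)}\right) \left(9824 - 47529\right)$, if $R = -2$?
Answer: $- \frac{25007275675}{19} \approx -1.3162 \cdot 10^{9}$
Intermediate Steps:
$n{\left(G \right)} = - \frac{2}{G}$
$\left(34907 + n{\left(-19 \right)}\right) \left(9824 - 47529\right) = \left(34907 - \frac{2}{-19}\right) \left(9824 - 47529\right) = \left(34907 - - \frac{2}{19}\right) \left(-37705\right) = \left(34907 + \frac{2}{19}\right) \left(-37705\right) = \frac{663235}{19} \left(-37705\right) = - \frac{25007275675}{19}$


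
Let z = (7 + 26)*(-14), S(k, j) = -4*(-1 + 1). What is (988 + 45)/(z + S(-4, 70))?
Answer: -1033/462 ≈ -2.2359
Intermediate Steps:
S(k, j) = 0 (S(k, j) = -4*0 = 0)
z = -462 (z = 33*(-14) = -462)
(988 + 45)/(z + S(-4, 70)) = (988 + 45)/(-462 + 0) = 1033/(-462) = 1033*(-1/462) = -1033/462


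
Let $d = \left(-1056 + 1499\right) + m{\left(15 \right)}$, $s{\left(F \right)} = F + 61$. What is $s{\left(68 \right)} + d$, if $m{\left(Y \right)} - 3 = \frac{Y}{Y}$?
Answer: $576$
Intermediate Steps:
$m{\left(Y \right)} = 4$ ($m{\left(Y \right)} = 3 + \frac{Y}{Y} = 3 + 1 = 4$)
$s{\left(F \right)} = 61 + F$
$d = 447$ ($d = \left(-1056 + 1499\right) + 4 = 443 + 4 = 447$)
$s{\left(68 \right)} + d = \left(61 + 68\right) + 447 = 129 + 447 = 576$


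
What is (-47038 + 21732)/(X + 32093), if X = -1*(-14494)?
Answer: -25306/46587 ≈ -0.54320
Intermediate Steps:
X = 14494
(-47038 + 21732)/(X + 32093) = (-47038 + 21732)/(14494 + 32093) = -25306/46587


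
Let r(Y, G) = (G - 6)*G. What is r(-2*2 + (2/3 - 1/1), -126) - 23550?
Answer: -6918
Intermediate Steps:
r(Y, G) = G*(-6 + G) (r(Y, G) = (-6 + G)*G = G*(-6 + G))
r(-2*2 + (2/3 - 1/1), -126) - 23550 = -126*(-6 - 126) - 23550 = -126*(-132) - 23550 = 16632 - 23550 = -6918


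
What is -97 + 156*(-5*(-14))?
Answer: 10823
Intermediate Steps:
-97 + 156*(-5*(-14)) = -97 + 156*70 = -97 + 10920 = 10823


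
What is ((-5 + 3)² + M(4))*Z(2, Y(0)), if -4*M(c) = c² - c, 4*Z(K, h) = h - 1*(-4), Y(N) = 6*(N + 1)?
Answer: 5/2 ≈ 2.5000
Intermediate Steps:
Y(N) = 6 + 6*N (Y(N) = 6*(1 + N) = 6 + 6*N)
Z(K, h) = 1 + h/4 (Z(K, h) = (h - 1*(-4))/4 = (h + 4)/4 = (4 + h)/4 = 1 + h/4)
M(c) = -c²/4 + c/4 (M(c) = -(c² - c)/4 = -c²/4 + c/4)
((-5 + 3)² + M(4))*Z(2, Y(0)) = ((-5 + 3)² + (¼)*4*(1 - 1*4))*(1 + (6 + 6*0)/4) = ((-2)² + (¼)*4*(1 - 4))*(1 + (6 + 0)/4) = (4 + (¼)*4*(-3))*(1 + (¼)*6) = (4 - 3)*(1 + 3/2) = 1*(5/2) = 5/2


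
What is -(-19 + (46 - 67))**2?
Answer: -1600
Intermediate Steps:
-(-19 + (46 - 67))**2 = -(-19 - 21)**2 = -1*(-40)**2 = -1*1600 = -1600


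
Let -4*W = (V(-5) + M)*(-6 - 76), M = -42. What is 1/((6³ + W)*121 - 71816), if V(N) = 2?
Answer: -1/144900 ≈ -6.9013e-6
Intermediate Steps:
W = -820 (W = -(2 - 42)*(-6 - 76)/4 = -(-10)*(-82) = -¼*3280 = -820)
1/((6³ + W)*121 - 71816) = 1/((6³ - 820)*121 - 71816) = 1/((216 - 820)*121 - 71816) = 1/(-604*121 - 71816) = 1/(-73084 - 71816) = 1/(-144900) = -1/144900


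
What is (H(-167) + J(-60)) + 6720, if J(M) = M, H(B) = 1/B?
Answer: 1112219/167 ≈ 6660.0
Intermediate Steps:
(H(-167) + J(-60)) + 6720 = (1/(-167) - 60) + 6720 = (-1/167 - 60) + 6720 = -10021/167 + 6720 = 1112219/167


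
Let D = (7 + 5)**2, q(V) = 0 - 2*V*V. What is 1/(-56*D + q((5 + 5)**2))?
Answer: -1/28064 ≈ -3.5633e-5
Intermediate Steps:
q(V) = -2*V**2 (q(V) = 0 - 2*V**2 = -2*V**2)
D = 144 (D = 12**2 = 144)
1/(-56*D + q((5 + 5)**2)) = 1/(-56*144 - 2*(5 + 5)**4) = 1/(-8064 - 2*(10**2)**2) = 1/(-8064 - 2*100**2) = 1/(-8064 - 2*10000) = 1/(-8064 - 20000) = 1/(-28064) = -1/28064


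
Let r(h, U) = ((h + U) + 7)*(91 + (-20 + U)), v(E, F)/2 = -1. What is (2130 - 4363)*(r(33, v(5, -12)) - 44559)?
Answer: 93645321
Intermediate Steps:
v(E, F) = -2 (v(E, F) = 2*(-1) = -2)
r(h, U) = (71 + U)*(7 + U + h) (r(h, U) = ((U + h) + 7)*(71 + U) = (7 + U + h)*(71 + U) = (71 + U)*(7 + U + h))
(2130 - 4363)*(r(33, v(5, -12)) - 44559) = (2130 - 4363)*((497 + (-2)² + 71*33 + 78*(-2) - 2*33) - 44559) = -2233*((497 + 4 + 2343 - 156 - 66) - 44559) = -2233*(2622 - 44559) = -2233*(-41937) = 93645321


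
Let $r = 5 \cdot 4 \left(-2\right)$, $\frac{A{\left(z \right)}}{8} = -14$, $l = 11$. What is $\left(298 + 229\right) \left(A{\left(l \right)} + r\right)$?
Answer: $-80104$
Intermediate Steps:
$A{\left(z \right)} = -112$ ($A{\left(z \right)} = 8 \left(-14\right) = -112$)
$r = -40$ ($r = 20 \left(-2\right) = -40$)
$\left(298 + 229\right) \left(A{\left(l \right)} + r\right) = \left(298 + 229\right) \left(-112 - 40\right) = 527 \left(-152\right) = -80104$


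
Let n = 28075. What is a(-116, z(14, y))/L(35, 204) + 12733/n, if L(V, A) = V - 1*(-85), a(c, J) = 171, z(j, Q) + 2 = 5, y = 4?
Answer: 421919/224600 ≈ 1.8785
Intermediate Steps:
z(j, Q) = 3 (z(j, Q) = -2 + 5 = 3)
L(V, A) = 85 + V (L(V, A) = V + 85 = 85 + V)
a(-116, z(14, y))/L(35, 204) + 12733/n = 171/(85 + 35) + 12733/28075 = 171/120 + 12733*(1/28075) = 171*(1/120) + 12733/28075 = 57/40 + 12733/28075 = 421919/224600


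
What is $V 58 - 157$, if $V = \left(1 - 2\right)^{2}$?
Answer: $-99$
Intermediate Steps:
$V = 1$ ($V = \left(-1\right)^{2} = 1$)
$V 58 - 157 = 1 \cdot 58 - 157 = 58 - 157 = -99$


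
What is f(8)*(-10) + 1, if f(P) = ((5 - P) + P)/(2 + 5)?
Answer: -43/7 ≈ -6.1429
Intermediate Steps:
f(P) = 5/7
f(8)*(-10) + 1 = (5/7)*(-10) + 1 = -50/7 + 1 = -43/7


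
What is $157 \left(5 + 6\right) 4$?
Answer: $6908$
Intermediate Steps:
$157 \left(5 + 6\right) 4 = 157 \cdot 11 \cdot 4 = 157 \cdot 44 = 6908$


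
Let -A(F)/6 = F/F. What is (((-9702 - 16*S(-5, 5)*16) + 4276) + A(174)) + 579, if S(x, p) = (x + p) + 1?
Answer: -5109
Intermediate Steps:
A(F) = -6 (A(F) = -6*F/F = -6*1 = -6)
S(x, p) = 1 + p + x (S(x, p) = (p + x) + 1 = 1 + p + x)
(((-9702 - 16*S(-5, 5)*16) + 4276) + A(174)) + 579 = (((-9702 - 16*(1 + 5 - 5)*16) + 4276) - 6) + 579 = (((-9702 - 16*1*16) + 4276) - 6) + 579 = (((-9702 - 16*16) + 4276) - 6) + 579 = (((-9702 - 256) + 4276) - 6) + 579 = ((-9958 + 4276) - 6) + 579 = (-5682 - 6) + 579 = -5688 + 579 = -5109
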